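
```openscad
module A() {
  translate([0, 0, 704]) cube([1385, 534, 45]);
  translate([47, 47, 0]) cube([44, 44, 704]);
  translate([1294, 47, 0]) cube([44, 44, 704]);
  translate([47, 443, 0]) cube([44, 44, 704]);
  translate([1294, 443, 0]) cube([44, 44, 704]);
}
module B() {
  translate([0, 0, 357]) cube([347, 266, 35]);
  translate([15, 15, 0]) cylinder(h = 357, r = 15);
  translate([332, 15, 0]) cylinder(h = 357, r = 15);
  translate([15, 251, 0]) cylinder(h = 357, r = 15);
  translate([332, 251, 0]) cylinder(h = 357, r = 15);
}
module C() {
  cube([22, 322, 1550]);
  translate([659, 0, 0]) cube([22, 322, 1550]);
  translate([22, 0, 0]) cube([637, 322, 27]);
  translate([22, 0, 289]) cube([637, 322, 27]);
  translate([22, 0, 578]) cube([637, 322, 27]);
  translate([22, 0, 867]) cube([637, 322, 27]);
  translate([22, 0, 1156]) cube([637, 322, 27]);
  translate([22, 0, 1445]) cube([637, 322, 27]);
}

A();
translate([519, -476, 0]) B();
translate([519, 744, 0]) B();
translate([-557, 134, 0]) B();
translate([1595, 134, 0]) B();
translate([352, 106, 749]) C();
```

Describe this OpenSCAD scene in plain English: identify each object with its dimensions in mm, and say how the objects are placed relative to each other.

A is a table: top 1385 mm (x) × 534 mm (y), 45 mm thick, upper face at z = 749 mm, on four 44×44 mm square legs, each inset 47 mm from the nearest pair of top edges, running from z = 0 to the bottom of the top.

B is a four-legged stool. The seat is a 347×266×35 mm slab whose top surface is at z = 392 mm; four round legs, each 30 mm in diameter, run from the floor (z = 0) to the underside of the seat, each leg's axis is inset half a diameter from the nearest pair of seat edges (so the leg's bounding box is flush with the corner).

C is a bookshelf 681 mm wide overall, 322 mm deep and 1550 mm tall. The two sides are 22 mm thick vertical panels. 6 horizontal shelves of 27 mm thickness span between the inner faces of the sides; the lowest shelf sits on the floor and shelves are stacked with a clear vertical gap of 262 mm between each pair.

Four stools sit around the table at the −y, +y, −x, +x sides. The bookshelf is on top of the table, centred.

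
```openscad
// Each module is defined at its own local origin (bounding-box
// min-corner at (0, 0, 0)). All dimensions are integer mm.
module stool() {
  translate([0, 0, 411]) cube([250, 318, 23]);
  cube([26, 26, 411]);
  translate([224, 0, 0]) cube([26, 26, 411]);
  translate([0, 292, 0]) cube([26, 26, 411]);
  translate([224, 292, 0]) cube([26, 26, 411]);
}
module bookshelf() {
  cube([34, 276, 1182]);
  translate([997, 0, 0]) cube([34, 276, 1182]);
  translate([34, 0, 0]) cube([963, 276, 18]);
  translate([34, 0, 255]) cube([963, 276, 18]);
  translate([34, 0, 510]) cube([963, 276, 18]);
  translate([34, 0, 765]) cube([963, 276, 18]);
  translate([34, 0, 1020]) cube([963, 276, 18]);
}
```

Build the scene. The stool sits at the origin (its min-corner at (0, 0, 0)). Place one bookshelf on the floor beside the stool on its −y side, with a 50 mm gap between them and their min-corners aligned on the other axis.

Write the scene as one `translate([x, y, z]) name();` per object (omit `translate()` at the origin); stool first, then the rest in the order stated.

stool();
translate([0, -326, 0]) bookshelf();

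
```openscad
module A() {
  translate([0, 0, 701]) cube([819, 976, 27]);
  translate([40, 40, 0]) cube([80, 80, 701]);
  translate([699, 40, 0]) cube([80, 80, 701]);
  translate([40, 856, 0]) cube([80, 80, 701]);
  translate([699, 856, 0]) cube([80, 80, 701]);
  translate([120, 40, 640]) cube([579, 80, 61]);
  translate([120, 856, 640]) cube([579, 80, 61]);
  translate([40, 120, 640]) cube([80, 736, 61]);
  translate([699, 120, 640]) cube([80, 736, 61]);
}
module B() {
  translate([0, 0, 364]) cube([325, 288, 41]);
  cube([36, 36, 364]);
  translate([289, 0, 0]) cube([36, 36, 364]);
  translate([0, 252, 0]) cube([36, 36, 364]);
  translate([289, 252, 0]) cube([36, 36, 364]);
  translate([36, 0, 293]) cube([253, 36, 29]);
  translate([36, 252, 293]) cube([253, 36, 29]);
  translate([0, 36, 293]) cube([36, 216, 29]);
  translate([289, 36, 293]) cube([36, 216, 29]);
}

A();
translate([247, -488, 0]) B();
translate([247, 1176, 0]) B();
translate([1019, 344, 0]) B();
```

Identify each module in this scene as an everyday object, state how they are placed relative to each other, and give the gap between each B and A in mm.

Each stool's nearest face is 200 mm from the table's bounding box.

A is a table. B is a stool. Three stools sit around the table at the −y, +y, +x sides. The gap between each stool and the table is 200 mm.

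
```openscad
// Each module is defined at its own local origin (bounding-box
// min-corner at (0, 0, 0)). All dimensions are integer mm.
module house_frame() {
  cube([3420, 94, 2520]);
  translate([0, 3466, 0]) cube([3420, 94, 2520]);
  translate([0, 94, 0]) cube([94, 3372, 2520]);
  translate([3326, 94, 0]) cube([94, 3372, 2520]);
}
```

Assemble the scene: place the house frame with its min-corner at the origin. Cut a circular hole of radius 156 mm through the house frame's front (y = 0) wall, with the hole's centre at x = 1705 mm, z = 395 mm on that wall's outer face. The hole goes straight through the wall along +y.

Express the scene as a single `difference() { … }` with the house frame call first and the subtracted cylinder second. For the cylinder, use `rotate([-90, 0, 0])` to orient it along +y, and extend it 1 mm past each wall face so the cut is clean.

difference() {
  house_frame();
  translate([1705, -1, 395]) rotate([-90, 0, 0]) cylinder(h = 96, r = 156);
}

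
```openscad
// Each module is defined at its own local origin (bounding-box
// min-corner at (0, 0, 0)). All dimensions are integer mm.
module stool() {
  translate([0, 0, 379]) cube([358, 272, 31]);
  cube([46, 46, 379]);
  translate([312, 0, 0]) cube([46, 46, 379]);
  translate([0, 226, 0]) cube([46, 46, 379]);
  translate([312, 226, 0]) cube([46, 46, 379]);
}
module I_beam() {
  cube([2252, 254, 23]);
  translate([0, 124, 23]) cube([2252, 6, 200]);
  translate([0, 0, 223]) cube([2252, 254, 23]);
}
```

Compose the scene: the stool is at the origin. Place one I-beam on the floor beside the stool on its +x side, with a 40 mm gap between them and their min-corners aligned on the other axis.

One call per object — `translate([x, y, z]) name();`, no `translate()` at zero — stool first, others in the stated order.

stool();
translate([398, 0, 0]) I_beam();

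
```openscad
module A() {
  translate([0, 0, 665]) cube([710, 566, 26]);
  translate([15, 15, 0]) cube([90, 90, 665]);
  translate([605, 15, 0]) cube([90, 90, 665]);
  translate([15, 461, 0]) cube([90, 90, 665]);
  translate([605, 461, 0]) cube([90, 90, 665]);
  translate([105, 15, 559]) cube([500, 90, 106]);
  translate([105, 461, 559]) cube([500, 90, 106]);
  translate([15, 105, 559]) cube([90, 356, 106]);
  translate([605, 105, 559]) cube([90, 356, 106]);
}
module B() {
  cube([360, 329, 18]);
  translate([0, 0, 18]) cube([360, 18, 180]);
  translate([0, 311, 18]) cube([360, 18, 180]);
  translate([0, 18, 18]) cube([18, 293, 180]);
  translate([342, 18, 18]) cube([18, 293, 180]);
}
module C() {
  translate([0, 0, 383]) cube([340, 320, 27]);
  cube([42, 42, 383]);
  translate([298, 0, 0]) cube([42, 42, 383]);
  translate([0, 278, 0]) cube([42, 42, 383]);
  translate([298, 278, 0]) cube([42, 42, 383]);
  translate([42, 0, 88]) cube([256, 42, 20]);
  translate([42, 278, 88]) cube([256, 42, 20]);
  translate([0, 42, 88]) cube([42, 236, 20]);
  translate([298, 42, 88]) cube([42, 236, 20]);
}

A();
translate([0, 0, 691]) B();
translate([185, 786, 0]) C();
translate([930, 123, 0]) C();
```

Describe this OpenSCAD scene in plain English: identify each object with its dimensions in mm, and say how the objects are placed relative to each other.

A is a table with a 710×566 mm rectangular top, 26 mm thick, top surface at z = 691 mm, supported by four 90×90 mm square legs, each inset 15 mm from the nearest pair of top edges, running from the floor. Four apron rails, 90 mm thick and 106 mm tall, run between adjacent legs with their top edges flush with the underside of the top and their outer faces flush with the legs' outer faces.

B is an open-topped rectangular box: outside dimensions 360×329×198 mm, with a uniform wall and base thickness of 18 mm. The base is a full 360×329 slab on the floor; four walls sit on top of the base. The front and back walls (the −y and +y sides) span the full width; the two side walls fit between them.

C is a four-legged stool. The seat is 340×320 mm, 27 mm thick, top at z = 410 mm. It stands on four square legs, each 42×42 mm in cross-section, from z = 0 to the seat underside, each flush with a corner of the seat. Four stretchers, 42 mm wide and 20 mm tall, connect adjacent legs with their undersides at z = 88 mm, each running between the inner faces of the legs it joins and aligned with the legs' outer faces on the other axis.

The open box is on top of the table. Two stools sit around the table at the +y, +x sides.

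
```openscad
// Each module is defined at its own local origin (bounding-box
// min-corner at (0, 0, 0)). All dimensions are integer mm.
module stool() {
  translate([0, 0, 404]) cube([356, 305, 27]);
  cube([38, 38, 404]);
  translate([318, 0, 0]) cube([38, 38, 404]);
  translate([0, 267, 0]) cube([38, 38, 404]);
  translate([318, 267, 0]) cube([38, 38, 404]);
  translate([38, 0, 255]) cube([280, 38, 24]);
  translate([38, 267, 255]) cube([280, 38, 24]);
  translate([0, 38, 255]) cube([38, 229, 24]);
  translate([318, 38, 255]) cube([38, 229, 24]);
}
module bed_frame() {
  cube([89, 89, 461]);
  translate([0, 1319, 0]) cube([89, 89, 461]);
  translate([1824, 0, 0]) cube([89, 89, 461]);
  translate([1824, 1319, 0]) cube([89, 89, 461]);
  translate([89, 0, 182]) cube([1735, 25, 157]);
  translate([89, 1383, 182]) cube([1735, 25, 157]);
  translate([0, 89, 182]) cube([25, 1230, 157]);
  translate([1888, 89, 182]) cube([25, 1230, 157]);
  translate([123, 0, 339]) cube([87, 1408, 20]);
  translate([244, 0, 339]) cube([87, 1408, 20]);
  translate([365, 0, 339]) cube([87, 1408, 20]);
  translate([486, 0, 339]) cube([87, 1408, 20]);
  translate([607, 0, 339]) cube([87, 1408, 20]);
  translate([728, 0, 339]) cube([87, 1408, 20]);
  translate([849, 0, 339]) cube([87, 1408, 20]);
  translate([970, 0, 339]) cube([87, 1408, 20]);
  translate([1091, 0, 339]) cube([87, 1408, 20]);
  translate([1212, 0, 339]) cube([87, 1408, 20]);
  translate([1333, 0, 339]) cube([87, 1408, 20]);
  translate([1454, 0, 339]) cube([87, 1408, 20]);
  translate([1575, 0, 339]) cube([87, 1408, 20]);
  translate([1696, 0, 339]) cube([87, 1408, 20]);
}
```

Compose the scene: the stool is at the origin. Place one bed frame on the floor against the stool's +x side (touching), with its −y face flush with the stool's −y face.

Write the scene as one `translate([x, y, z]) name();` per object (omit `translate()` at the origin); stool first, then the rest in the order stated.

stool();
translate([356, 0, 0]) bed_frame();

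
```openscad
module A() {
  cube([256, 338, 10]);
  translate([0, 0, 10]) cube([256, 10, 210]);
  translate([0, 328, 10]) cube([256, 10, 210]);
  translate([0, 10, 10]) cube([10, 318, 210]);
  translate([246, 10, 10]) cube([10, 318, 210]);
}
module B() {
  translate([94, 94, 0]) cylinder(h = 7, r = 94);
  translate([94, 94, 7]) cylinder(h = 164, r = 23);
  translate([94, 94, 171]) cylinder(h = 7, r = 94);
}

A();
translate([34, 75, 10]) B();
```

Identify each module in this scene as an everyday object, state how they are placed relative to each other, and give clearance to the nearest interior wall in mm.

Clearances: x = 24, y = 65; minimum 24 mm.

A is an open box. B is a spool. The spool sits inside the open box, centred. The clearance to the nearest interior wall is 24 mm.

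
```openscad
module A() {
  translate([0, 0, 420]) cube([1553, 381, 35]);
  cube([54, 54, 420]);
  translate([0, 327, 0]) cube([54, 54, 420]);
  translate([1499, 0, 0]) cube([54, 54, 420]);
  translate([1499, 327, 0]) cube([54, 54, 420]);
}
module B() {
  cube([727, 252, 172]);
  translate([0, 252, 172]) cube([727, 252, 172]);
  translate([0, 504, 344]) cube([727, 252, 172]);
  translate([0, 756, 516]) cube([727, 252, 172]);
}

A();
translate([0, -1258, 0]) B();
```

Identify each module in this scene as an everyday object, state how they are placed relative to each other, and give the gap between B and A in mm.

The staircase's nearest face is 250 mm from the bench's −y face.

A is a bench. B is a staircase. The staircase is on the floor beside the bench on its −y side. The gap between the staircase and the bench is 250 mm.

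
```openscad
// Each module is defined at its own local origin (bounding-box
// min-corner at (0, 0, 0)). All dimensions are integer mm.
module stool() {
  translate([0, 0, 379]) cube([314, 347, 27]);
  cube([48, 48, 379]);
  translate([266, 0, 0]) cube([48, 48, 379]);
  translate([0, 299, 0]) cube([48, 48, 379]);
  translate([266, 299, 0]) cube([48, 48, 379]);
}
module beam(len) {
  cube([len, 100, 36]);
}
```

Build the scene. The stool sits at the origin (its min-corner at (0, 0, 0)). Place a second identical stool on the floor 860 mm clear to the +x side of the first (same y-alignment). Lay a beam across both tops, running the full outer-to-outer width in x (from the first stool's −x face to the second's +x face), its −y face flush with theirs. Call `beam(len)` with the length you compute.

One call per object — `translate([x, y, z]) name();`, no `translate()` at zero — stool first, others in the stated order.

stool();
translate([1174, 0, 0]) stool();
translate([0, 0, 406]) beam(1488);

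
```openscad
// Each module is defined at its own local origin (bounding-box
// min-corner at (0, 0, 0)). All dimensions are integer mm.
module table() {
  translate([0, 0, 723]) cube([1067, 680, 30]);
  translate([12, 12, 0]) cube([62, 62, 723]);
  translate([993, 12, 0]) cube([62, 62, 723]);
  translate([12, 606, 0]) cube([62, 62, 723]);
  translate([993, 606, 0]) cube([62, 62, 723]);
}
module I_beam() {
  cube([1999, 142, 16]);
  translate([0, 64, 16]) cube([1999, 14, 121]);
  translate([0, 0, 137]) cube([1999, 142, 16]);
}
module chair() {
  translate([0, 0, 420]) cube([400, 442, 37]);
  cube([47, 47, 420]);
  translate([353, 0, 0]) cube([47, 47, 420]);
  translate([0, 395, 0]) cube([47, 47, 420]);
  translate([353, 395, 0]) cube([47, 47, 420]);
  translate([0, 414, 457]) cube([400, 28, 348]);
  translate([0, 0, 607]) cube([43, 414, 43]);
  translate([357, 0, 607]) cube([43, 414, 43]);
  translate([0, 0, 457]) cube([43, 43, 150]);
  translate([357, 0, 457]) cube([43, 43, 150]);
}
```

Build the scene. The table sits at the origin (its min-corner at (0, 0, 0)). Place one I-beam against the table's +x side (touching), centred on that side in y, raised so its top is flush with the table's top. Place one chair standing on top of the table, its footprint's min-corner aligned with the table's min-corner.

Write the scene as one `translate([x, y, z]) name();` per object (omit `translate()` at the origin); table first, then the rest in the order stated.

table();
translate([1067, 269, 600]) I_beam();
translate([0, 0, 753]) chair();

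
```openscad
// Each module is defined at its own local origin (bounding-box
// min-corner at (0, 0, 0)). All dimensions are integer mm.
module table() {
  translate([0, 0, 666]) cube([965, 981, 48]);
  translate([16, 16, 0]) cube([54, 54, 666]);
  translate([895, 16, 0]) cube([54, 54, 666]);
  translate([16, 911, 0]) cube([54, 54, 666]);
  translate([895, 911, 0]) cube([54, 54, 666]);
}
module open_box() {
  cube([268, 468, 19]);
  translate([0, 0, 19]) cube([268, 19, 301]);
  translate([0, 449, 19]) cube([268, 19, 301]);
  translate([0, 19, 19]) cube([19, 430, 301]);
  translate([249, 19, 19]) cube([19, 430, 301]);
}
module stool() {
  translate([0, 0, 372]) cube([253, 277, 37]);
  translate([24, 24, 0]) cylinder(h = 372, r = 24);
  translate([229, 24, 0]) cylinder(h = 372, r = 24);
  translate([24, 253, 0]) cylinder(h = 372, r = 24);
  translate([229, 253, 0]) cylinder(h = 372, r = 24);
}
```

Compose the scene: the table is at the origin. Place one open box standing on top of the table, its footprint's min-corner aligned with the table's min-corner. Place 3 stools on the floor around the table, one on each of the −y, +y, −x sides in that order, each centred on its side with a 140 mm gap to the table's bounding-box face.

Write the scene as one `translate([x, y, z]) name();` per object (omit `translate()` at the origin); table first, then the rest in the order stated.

table();
translate([0, 0, 714]) open_box();
translate([356, -417, 0]) stool();
translate([356, 1121, 0]) stool();
translate([-393, 352, 0]) stool();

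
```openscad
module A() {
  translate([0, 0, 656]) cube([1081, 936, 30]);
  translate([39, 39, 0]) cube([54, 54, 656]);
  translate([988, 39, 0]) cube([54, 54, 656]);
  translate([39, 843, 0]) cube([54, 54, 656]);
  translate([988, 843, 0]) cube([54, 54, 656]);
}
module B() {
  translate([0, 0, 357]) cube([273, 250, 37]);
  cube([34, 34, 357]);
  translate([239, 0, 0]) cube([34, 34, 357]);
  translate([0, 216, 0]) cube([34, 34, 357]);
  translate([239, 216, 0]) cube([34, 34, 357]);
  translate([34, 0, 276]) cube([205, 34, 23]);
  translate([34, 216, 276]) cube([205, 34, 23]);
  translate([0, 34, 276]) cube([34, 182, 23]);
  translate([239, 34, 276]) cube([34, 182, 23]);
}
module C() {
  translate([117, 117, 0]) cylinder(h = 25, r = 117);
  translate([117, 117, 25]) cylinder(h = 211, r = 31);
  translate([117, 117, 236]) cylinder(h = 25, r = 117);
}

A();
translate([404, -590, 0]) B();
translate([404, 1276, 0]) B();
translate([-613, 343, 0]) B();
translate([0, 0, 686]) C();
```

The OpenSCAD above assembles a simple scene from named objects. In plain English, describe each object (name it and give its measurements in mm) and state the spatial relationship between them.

A is a table with a 1081×936 mm rectangular top, 30 mm thick, top surface at z = 686 mm, supported by four 54×54 mm square legs, each inset 39 mm from the nearest pair of top edges, running from the floor.

B is a four-legged stool. The seat is 273×250 mm, 37 mm thick, top at z = 394 mm. It stands on four square legs, each 34×34 mm in cross-section, from z = 0 to the seat underside, each flush with a corner of the seat. Four stretchers, 34 mm wide and 23 mm tall, connect adjacent legs with their undersides at z = 276 mm, each running between the inner faces of the legs it joins and aligned with the legs' outer faces on the other axis.

C is a spool: two coaxial disc flanges of radius 117 mm and thickness 25 mm, joined by a core cylinder of radius 31 mm and height 211 mm. The lower flange rests on z = 0 and the three cylinders share a vertical axis.

Three stools sit around the table at the −y, +y, −x sides. The spool is on top of the table.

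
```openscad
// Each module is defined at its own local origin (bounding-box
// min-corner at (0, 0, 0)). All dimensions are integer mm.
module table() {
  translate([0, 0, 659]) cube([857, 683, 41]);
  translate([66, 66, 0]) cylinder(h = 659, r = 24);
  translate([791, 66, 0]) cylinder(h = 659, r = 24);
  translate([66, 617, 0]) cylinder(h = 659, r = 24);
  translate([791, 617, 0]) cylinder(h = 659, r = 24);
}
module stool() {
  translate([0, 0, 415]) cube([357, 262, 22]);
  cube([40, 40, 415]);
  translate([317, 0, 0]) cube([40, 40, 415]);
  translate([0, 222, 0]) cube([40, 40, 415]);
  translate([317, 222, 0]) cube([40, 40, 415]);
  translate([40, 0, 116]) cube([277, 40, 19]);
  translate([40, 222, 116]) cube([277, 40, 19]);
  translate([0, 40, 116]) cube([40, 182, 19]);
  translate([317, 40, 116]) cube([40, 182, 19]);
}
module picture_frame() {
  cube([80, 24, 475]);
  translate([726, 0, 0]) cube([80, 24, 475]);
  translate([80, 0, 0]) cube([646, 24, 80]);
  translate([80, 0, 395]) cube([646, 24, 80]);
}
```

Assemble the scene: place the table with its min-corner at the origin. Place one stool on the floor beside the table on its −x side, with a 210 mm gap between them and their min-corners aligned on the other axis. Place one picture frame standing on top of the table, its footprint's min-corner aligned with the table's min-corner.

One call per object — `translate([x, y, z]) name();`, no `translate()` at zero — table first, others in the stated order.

table();
translate([-567, 0, 0]) stool();
translate([0, 0, 700]) picture_frame();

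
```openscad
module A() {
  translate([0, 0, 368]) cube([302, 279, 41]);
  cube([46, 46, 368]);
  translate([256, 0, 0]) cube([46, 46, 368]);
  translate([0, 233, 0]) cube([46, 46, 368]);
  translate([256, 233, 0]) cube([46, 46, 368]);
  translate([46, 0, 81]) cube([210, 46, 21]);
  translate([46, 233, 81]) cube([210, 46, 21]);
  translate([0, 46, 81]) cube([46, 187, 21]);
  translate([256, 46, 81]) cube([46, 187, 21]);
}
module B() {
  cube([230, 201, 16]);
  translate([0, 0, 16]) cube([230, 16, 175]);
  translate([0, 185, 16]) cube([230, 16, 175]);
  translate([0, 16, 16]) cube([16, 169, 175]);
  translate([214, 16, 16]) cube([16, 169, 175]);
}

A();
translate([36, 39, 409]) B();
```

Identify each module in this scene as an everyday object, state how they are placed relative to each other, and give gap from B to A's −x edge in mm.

The open box's min-x is at 36; the stool's min-x is 0; gap = 36 mm.

A is a stool. B is an open box. The open box is on top of the stool, centred. The gap from the open box to the stool's −x edge is 36 mm.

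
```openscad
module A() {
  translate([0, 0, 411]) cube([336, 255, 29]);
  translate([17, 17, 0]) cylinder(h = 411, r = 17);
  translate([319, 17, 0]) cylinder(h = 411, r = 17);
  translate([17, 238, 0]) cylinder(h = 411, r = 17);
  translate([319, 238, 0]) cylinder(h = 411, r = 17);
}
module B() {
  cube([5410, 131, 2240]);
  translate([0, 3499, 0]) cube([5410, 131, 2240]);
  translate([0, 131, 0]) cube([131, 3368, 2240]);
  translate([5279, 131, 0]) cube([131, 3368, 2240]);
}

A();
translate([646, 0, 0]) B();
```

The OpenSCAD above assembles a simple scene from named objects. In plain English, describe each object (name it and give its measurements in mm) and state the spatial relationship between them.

A is a four-legged stool. The seat is 336×255 mm, 29 mm thick, top at z = 440 mm. It stands on four round legs, each 34 mm in diameter, from z = 0 to the seat underside, each leg's axis is inset half a diameter from the nearest pair of seat edges (so the leg's bounding box is flush with the corner).

B is the wall frame of a small rectangular building: four walls, each 2240 mm tall and 131 mm thick, enclosing a footprint 5410 mm (x) by 3630 mm (y) outside-to-outside, with no floor or roof. The front and back walls (the −y and +y sides) span the full width; the two side walls fit between them.

The house frame is on the floor beside the stool on its +x side.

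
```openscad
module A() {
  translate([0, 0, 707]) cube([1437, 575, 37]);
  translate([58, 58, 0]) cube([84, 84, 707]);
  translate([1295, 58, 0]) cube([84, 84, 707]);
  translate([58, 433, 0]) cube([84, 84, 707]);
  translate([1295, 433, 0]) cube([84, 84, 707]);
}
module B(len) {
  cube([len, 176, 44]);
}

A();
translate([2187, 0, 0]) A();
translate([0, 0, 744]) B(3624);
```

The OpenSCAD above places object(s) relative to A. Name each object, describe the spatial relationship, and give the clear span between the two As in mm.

A is a table. B is a beam. A beam spans the tops of two tables. The clear span between the two tables is 750 mm.

Second table starts at x = 2187; first ends at x = 1437; clear span = 2187 − 1437 = 750 mm.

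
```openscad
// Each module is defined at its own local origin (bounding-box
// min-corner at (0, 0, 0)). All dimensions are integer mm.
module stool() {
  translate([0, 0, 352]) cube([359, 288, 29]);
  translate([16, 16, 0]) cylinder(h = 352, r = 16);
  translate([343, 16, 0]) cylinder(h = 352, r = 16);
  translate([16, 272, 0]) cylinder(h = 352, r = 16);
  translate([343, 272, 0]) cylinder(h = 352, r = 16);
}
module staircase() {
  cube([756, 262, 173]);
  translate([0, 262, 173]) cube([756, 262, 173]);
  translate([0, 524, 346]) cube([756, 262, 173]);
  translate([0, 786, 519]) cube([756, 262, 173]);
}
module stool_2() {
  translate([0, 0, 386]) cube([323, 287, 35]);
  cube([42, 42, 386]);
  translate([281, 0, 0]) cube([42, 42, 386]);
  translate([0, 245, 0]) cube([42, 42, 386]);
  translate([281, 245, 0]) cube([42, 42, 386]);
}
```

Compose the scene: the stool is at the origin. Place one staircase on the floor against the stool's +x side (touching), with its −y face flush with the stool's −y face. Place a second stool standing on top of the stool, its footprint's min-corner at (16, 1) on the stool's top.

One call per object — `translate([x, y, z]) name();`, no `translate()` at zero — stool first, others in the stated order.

stool();
translate([359, 0, 0]) staircase();
translate([16, 1, 381]) stool_2();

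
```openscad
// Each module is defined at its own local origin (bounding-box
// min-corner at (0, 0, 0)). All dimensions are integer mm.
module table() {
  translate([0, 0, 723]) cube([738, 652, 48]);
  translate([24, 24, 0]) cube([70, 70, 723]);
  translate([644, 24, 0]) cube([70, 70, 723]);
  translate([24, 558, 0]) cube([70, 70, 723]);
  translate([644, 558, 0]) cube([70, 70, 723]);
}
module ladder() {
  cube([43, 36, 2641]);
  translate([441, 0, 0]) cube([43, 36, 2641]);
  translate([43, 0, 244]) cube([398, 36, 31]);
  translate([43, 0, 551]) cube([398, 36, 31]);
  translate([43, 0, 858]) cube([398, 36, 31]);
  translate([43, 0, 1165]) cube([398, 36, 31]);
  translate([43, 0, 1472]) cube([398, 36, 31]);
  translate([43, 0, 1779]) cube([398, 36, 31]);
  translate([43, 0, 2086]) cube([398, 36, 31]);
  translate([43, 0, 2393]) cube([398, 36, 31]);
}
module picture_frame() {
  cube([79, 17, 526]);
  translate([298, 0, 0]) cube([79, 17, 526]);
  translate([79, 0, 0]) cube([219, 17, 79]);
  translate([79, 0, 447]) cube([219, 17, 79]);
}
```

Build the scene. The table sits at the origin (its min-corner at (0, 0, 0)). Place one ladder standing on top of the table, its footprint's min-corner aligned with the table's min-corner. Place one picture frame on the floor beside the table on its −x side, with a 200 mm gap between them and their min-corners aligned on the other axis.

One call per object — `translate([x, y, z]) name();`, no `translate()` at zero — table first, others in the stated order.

table();
translate([0, 0, 771]) ladder();
translate([-577, 0, 0]) picture_frame();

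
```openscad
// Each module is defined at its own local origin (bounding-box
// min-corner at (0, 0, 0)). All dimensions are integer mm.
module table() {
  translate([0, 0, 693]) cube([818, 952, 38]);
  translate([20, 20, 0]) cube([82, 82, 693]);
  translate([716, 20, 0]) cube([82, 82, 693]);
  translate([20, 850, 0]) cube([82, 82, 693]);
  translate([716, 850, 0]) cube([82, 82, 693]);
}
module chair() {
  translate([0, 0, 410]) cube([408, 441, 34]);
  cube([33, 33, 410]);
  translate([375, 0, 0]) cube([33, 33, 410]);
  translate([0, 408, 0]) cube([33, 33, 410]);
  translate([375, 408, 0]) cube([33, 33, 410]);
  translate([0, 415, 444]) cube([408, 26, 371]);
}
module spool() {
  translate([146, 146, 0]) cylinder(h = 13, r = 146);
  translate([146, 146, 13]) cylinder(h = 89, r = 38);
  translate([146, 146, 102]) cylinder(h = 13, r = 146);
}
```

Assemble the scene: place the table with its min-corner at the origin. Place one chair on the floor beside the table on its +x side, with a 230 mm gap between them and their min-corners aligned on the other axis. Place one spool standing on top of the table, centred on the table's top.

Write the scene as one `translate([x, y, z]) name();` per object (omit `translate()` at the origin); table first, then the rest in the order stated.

table();
translate([1048, 0, 0]) chair();
translate([263, 330, 731]) spool();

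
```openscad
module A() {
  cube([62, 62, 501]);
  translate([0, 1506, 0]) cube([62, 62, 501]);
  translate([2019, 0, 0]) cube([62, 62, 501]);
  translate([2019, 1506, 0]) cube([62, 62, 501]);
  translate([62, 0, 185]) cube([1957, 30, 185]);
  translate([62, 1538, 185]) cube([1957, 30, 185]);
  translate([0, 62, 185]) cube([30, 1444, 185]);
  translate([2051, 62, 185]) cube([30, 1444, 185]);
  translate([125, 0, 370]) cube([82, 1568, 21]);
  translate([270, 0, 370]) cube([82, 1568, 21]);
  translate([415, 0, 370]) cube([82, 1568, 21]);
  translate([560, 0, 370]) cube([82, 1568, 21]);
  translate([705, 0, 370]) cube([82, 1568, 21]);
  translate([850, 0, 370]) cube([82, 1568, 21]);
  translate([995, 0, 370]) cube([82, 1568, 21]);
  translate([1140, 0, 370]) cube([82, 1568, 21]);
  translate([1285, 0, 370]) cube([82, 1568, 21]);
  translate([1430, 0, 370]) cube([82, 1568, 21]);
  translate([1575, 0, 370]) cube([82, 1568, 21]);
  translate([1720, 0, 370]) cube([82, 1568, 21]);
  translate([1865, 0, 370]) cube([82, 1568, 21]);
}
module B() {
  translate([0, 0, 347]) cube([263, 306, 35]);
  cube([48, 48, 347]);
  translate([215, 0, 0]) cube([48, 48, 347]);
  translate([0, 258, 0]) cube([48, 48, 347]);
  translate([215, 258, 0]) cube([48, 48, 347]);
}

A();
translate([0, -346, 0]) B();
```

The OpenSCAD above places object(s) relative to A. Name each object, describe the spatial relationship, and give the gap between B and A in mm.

A is a bed frame. B is a stool. The stool is on the floor beside the bed frame on its −y side. The gap between the stool and the bed frame is 40 mm.

The stool's nearest face is 40 mm from the bed frame's −y face.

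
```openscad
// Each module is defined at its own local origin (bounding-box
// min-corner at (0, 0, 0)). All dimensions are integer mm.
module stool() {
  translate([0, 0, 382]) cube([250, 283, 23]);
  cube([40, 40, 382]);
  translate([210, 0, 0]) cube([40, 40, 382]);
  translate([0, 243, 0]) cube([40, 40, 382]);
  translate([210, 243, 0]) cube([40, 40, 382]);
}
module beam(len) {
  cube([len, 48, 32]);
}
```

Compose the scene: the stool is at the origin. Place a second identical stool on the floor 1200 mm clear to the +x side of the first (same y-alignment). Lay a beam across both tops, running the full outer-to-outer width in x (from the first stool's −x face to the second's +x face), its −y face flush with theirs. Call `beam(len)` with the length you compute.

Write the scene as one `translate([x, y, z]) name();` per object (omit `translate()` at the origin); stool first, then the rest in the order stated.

stool();
translate([1450, 0, 0]) stool();
translate([0, 0, 405]) beam(1700);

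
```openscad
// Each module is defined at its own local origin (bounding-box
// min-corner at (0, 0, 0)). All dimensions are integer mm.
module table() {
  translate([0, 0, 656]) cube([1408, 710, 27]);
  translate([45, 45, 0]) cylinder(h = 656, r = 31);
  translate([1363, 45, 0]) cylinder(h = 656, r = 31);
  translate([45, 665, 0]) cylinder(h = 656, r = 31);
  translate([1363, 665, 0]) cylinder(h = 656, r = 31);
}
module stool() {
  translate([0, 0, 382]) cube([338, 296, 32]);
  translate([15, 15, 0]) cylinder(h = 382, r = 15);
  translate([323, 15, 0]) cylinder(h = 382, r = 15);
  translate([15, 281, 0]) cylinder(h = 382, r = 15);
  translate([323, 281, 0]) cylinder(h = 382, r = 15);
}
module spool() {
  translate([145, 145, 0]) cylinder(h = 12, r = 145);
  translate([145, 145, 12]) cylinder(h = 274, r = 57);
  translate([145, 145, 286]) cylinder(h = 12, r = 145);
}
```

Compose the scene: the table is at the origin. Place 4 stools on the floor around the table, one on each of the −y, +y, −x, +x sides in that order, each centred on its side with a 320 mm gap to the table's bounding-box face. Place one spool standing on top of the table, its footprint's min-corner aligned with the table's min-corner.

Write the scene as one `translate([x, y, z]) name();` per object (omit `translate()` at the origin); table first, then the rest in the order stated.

table();
translate([535, -616, 0]) stool();
translate([535, 1030, 0]) stool();
translate([-658, 207, 0]) stool();
translate([1728, 207, 0]) stool();
translate([0, 0, 683]) spool();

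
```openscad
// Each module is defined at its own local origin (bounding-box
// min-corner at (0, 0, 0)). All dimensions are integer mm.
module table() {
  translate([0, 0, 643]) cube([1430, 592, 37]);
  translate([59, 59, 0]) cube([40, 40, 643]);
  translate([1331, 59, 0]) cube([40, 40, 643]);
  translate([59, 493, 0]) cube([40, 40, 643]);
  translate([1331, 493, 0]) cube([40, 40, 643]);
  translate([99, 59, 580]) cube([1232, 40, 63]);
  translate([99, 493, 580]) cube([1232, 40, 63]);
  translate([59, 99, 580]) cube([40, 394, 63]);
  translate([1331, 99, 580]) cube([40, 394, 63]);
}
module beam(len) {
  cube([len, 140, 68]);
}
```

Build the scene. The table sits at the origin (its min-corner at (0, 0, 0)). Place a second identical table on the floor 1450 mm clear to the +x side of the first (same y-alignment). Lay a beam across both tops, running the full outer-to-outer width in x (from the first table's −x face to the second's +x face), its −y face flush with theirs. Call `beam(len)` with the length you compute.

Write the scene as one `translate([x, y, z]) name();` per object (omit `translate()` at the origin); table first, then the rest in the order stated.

table();
translate([2880, 0, 0]) table();
translate([0, 0, 680]) beam(4310);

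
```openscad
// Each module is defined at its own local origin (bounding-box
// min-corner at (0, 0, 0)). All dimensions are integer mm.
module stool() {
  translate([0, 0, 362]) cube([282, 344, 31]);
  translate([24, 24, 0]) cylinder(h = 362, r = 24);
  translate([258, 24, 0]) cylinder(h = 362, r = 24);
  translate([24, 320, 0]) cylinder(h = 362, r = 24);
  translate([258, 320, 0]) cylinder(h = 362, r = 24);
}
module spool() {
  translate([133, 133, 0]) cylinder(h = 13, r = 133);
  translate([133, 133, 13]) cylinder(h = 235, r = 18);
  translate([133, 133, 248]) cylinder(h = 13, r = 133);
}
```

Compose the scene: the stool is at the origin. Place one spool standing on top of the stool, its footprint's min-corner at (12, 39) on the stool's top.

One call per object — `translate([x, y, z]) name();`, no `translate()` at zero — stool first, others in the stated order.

stool();
translate([12, 39, 393]) spool();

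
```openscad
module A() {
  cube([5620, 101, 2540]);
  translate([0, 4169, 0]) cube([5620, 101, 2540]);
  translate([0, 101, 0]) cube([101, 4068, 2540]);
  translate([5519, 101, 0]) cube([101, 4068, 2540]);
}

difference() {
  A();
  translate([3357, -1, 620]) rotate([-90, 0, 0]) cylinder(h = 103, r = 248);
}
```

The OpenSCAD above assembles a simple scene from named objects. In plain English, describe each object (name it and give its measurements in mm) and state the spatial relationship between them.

A is a box-shaped house frame (walls only): outside footprint 5620×4270 mm, wall height 2540 mm, wall thickness 101 mm. The two y-facing walls run the full x-width; the two x-facing walls fit between the inner faces of the y-facing walls.

The house frame has a circular hole of radius 248 mm through its front wall, centred at (x = 3357, z = 620).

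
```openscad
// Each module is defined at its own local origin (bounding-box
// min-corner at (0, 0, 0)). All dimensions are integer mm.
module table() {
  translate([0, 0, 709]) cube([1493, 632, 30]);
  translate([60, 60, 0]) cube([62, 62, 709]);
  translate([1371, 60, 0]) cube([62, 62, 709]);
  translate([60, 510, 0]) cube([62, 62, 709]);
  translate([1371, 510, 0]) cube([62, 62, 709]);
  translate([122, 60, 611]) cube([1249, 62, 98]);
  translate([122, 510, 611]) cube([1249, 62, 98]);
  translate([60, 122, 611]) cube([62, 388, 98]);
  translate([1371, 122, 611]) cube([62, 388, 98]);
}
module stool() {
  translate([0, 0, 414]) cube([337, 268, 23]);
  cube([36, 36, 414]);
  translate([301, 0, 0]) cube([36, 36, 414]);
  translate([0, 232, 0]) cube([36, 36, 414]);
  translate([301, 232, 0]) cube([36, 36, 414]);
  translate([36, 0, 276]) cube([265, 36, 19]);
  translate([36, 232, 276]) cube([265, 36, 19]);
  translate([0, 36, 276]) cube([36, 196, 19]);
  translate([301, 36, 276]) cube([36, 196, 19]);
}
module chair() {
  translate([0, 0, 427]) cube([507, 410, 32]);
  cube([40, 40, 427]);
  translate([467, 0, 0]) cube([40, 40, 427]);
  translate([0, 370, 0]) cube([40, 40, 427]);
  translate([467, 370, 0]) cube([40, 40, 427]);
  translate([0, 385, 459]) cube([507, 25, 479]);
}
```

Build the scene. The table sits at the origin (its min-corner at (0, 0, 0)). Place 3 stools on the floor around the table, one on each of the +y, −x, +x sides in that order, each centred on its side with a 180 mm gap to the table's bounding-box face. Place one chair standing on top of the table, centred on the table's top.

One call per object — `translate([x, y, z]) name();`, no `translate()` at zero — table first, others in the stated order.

table();
translate([578, 812, 0]) stool();
translate([-517, 182, 0]) stool();
translate([1673, 182, 0]) stool();
translate([493, 111, 739]) chair();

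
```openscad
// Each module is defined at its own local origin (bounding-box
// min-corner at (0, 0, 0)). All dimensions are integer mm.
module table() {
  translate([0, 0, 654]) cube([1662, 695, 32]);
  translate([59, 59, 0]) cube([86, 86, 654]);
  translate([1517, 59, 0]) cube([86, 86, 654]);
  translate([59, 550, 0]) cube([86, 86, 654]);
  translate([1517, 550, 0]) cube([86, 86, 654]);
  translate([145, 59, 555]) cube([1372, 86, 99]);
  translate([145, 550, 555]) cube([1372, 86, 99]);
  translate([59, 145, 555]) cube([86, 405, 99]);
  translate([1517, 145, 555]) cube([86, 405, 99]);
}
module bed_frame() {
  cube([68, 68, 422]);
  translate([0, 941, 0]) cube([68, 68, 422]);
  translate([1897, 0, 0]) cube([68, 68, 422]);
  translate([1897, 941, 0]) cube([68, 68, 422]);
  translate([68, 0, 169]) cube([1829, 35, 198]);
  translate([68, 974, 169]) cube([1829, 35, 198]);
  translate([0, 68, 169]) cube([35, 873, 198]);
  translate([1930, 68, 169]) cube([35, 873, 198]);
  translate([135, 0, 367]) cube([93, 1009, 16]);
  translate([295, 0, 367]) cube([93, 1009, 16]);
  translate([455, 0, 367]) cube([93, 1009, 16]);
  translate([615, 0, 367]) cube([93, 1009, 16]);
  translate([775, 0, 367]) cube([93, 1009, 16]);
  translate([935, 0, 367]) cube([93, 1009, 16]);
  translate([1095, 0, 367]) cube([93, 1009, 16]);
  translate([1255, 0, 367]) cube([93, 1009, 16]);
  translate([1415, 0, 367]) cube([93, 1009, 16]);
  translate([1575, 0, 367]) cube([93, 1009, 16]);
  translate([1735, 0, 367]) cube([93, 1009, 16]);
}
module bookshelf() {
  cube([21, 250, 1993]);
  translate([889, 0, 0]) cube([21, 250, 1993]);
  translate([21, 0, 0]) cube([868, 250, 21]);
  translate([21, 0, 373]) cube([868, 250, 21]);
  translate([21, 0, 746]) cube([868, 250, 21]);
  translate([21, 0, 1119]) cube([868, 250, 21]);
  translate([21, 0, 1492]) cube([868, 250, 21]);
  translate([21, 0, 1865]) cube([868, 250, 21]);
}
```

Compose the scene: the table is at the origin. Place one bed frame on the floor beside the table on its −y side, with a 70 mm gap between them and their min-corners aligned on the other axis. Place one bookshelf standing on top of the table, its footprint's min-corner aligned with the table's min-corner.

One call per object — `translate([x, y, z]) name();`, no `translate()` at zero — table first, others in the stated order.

table();
translate([0, -1079, 0]) bed_frame();
translate([0, 0, 686]) bookshelf();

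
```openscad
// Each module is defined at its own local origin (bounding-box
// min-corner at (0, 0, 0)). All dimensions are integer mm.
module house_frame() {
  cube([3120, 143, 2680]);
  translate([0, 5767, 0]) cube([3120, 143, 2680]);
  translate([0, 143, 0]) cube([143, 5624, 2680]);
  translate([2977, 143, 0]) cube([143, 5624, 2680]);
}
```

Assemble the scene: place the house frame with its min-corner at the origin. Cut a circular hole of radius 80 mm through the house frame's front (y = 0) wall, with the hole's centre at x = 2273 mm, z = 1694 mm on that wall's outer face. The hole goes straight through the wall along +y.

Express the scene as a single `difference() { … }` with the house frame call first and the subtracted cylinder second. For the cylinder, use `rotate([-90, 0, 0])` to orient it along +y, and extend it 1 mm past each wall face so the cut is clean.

difference() {
  house_frame();
  translate([2273, -1, 1694]) rotate([-90, 0, 0]) cylinder(h = 145, r = 80);
}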